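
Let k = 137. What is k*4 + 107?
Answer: 655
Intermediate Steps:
k*4 + 107 = 137*4 + 107 = 548 + 107 = 655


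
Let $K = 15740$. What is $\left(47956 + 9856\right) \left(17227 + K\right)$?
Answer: $1905888204$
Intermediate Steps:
$\left(47956 + 9856\right) \left(17227 + K\right) = \left(47956 + 9856\right) \left(17227 + 15740\right) = 57812 \cdot 32967 = 1905888204$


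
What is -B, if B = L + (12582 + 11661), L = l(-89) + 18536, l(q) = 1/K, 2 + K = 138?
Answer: -5817945/136 ≈ -42779.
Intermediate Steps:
K = 136 (K = -2 + 138 = 136)
l(q) = 1/136
L = 2520897/136 (L = 1/136 + 18536 = 2520897/136 ≈ 18536.)
B = 5817945/136 (B = 2520897/136 + (12582 + 11661) = 2520897/136 + 24243 = 5817945/136 ≈ 42779.)
-B = -1*5817945/136 = -5817945/136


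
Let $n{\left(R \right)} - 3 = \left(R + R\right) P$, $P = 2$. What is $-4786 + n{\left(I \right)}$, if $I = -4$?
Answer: $-4799$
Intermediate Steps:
$n{\left(R \right)} = 3 + 4 R$ ($n{\left(R \right)} = 3 + \left(R + R\right) 2 = 3 + 2 R 2 = 3 + 4 R$)
$-4786 + n{\left(I \right)} = -4786 + \left(3 + 4 \left(-4\right)\right) = -4786 + \left(3 - 16\right) = -4786 - 13 = -4799$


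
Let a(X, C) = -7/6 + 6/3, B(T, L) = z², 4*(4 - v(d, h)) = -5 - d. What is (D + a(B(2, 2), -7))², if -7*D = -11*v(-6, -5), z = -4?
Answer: 319225/7056 ≈ 45.242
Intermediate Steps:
v(d, h) = 21/4 + d/4 (v(d, h) = 4 - (-5 - d)/4 = 4 + (5/4 + d/4) = 21/4 + d/4)
B(T, L) = 16 (B(T, L) = (-4)² = 16)
a(X, C) = ⅚ (a(X, C) = -7*⅙ + 6*(⅓) = -7/6 + 2 = ⅚)
D = 165/28 (D = -(-11)*(21/4 + (¼)*(-6))/7 = -(-11)*(21/4 - 3/2)/7 = -(-11)*15/(7*4) = -⅐*(-165/4) = 165/28 ≈ 5.8929)
(D + a(B(2, 2), -7))² = (165/28 + ⅚)² = (565/84)² = 319225/7056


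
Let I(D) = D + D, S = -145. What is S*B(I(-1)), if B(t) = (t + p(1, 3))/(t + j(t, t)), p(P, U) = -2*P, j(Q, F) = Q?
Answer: -145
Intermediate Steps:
I(D) = 2*D
B(t) = (-2 + t)/(2*t) (B(t) = (t - 2*1)/(t + t) = (t - 2)/((2*t)) = (-2 + t)*(1/(2*t)) = (-2 + t)/(2*t))
S*B(I(-1)) = -145*(-2 + 2*(-1))/(2*(2*(-1))) = -145*(-2 - 2)/(2*(-2)) = -145*(-1)*(-4)/(2*2) = -145*1 = -145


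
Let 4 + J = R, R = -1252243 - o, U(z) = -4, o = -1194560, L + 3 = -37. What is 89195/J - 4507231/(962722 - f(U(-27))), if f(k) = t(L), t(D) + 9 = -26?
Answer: -115293915104/18512854353 ≈ -6.2278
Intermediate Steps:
L = -40 (L = -3 - 37 = -40)
t(D) = -35 (t(D) = -9 - 26 = -35)
f(k) = -35
R = -57683 (R = -1252243 - 1*(-1194560) = -1252243 + 1194560 = -57683)
J = -57687 (J = -4 - 57683 = -57687)
89195/J - 4507231/(962722 - f(U(-27))) = 89195/(-57687) - 4507231/(962722 - 1*(-35)) = 89195*(-1/57687) - 4507231/(962722 + 35) = -89195/57687 - 4507231/962757 = -115293915104/18512854353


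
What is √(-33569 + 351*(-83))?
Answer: I*√62702 ≈ 250.4*I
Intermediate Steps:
√(-33569 + 351*(-83)) = √(-33569 - 29133) = √(-62702) = I*√62702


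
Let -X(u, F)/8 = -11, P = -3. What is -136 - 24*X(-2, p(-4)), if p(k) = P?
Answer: -2248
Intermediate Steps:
p(k) = -3
X(u, F) = 88 (X(u, F) = -8*(-11) = 88)
-136 - 24*X(-2, p(-4)) = -136 - 24*88 = -136 - 2112 = -2248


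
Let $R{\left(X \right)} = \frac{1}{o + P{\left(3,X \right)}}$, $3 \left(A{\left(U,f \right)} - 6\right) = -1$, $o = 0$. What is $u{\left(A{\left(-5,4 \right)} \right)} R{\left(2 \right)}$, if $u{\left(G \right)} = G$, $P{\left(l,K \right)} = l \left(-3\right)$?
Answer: $- \frac{17}{27} \approx -0.62963$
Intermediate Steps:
$P{\left(l,K \right)} = - 3 l$
$A{\left(U,f \right)} = \frac{17}{3}$ ($A{\left(U,f \right)} = 6 + \frac{1}{3} \left(-1\right) = 6 - \frac{1}{3} = \frac{17}{3}$)
$R{\left(X \right)} = - \frac{1}{9}$ ($R{\left(X \right)} = \frac{1}{0 - 9} = \frac{1}{-9} = - \frac{1}{9}$)
$u{\left(A{\left(-5,4 \right)} \right)} R{\left(2 \right)} = \frac{17}{3} \left(- \frac{1}{9}\right) = - \frac{17}{27}$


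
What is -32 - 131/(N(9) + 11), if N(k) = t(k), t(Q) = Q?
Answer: -771/20 ≈ -38.550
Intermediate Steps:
N(k) = k
-32 - 131/(N(9) + 11) = -32 - 131/(9 + 11) = -32 - 131/20 = -771/20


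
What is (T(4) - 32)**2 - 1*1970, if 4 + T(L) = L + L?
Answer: -1186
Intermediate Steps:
T(L) = -4 + 2*L (T(L) = -4 + (L + L) = -4 + 2*L)
(T(4) - 32)**2 - 1*1970 = ((-4 + 2*4) - 32)**2 - 1*1970 = ((-4 + 8) - 32)**2 - 1970 = (4 - 32)**2 - 1970 = (-28)**2 - 1970 = 784 - 1970 = -1186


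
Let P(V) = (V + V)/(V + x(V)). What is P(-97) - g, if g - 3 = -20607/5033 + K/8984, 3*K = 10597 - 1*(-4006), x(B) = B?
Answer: 210604133/135649416 ≈ 1.5526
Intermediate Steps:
P(V) = 1 (P(V) = (V + V)/(V + V) = (2*V)/((2*V)) = (2*V)*(1/(2*V)) = 1)
K = 14603/3 (K = (10597 - 1*(-4006))/3 = (10597 + 4006)/3 = (⅓)*14603 = 14603/3 ≈ 4867.7)
g = -74954717/135649416 (g = 3 + (-20607/5033 + (14603/3)/8984) = 3 + (-20607*1/5033 + (14603/3)*(1/8984)) = 3 + (-20607/5033 + 14603/26952) = 3 - 481902965/135649416 = -74954717/135649416 ≈ -0.55256)
P(-97) - g = 1 - 1*(-74954717/135649416) = 1 + 74954717/135649416 = 210604133/135649416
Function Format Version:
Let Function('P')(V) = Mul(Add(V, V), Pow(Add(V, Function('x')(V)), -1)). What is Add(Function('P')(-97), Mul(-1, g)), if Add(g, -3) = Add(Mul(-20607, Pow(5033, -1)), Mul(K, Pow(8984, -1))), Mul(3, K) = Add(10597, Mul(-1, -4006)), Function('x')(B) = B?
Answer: Rational(210604133, 135649416) ≈ 1.5526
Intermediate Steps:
Function('P')(V) = 1 (Function('P')(V) = Mul(Add(V, V), Pow(Add(V, V), -1)) = Mul(Mul(2, V), Pow(Mul(2, V), -1)) = Mul(Mul(2, V), Mul(Rational(1, 2), Pow(V, -1))) = 1)
K = Rational(14603, 3) (K = Mul(Rational(1, 3), Add(10597, Mul(-1, -4006))) = Mul(Rational(1, 3), Add(10597, 4006)) = Mul(Rational(1, 3), 14603) = Rational(14603, 3) ≈ 4867.7)
g = Rational(-74954717, 135649416) (g = Add(3, Add(Mul(-20607, Pow(5033, -1)), Mul(Rational(14603, 3), Pow(8984, -1)))) = Add(3, Add(Mul(-20607, Rational(1, 5033)), Mul(Rational(14603, 3), Rational(1, 8984)))) = Add(3, Add(Rational(-20607, 5033), Rational(14603, 26952))) = Add(3, Rational(-481902965, 135649416)) = Rational(-74954717, 135649416) ≈ -0.55256)
Add(Function('P')(-97), Mul(-1, g)) = Add(1, Mul(-1, Rational(-74954717, 135649416))) = Add(1, Rational(74954717, 135649416)) = Rational(210604133, 135649416)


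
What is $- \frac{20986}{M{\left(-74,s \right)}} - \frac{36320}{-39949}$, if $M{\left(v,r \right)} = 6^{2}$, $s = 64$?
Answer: $- \frac{418531097}{719082} \approx -582.04$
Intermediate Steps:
$M{\left(v,r \right)} = 36$
$- \frac{20986}{M{\left(-74,s \right)}} - \frac{36320}{-39949} = - \frac{20986}{36} - \frac{36320}{-39949} = \left(-20986\right) \frac{1}{36} - - \frac{36320}{39949} = - \frac{10493}{18} + \frac{36320}{39949} = - \frac{418531097}{719082}$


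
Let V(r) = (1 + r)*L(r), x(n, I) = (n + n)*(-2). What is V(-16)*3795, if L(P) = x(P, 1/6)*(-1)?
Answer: 3643200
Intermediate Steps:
x(n, I) = -4*n (x(n, I) = (2*n)*(-2) = -4*n)
L(P) = 4*P (L(P) = -4*P*(-1) = 4*P)
V(r) = 4*r*(1 + r) (V(r) = (1 + r)*(4*r) = 4*r*(1 + r))
V(-16)*3795 = (4*(-16)*(1 - 16))*3795 = (4*(-16)*(-15))*3795 = 960*3795 = 3643200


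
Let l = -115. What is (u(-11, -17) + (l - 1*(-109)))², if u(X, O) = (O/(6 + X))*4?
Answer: 1444/25 ≈ 57.760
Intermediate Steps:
u(X, O) = 4*O/(6 + X)
(u(-11, -17) + (l - 1*(-109)))² = (4*(-17)/(6 - 11) + (-115 - 1*(-109)))² = (4*(-17)/(-5) + (-115 + 109))² = (4*(-17)*(-⅕) - 6)² = (68/5 - 6)² = (38/5)² = 1444/25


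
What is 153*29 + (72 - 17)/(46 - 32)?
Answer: 62173/14 ≈ 4440.9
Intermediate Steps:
153*29 + (72 - 17)/(46 - 32) = 4437 + 55/14 = 62173/14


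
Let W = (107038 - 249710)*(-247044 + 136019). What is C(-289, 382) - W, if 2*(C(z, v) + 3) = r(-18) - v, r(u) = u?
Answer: -15840159003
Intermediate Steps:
W = 15840158800 (W = -142672*(-111025) = 15840158800)
C(z, v) = -12 - v/2 (C(z, v) = -3 + (-18 - v)/2 = -3 + (-9 - v/2) = -12 - v/2)
C(-289, 382) - W = (-12 - 1/2*382) - 1*15840158800 = (-12 - 191) - 15840158800 = -203 - 15840158800 = -15840159003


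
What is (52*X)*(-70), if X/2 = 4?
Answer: -29120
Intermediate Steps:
X = 8 (X = 2*4 = 8)
(52*X)*(-70) = (52*8)*(-70) = 416*(-70) = -29120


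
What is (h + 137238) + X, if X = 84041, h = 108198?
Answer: 329477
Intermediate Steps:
(h + 137238) + X = (108198 + 137238) + 84041 = 245436 + 84041 = 329477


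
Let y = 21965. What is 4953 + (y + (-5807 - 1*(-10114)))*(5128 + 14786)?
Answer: 523185561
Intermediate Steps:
4953 + (y + (-5807 - 1*(-10114)))*(5128 + 14786) = 4953 + (21965 + (-5807 - 1*(-10114)))*(5128 + 14786) = 4953 + (21965 + (-5807 + 10114))*19914 = 4953 + (21965 + 4307)*19914 = 4953 + 26272*19914 = 4953 + 523180608 = 523185561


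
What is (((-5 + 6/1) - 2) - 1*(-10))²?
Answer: 81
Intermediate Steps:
(((-5 + 6/1) - 2) - 1*(-10))² = (((-5 + 6*1) - 2) + 10)² = (((-5 + 6) - 2) + 10)² = ((1 - 2) + 10)² = (-1 + 10)² = 9² = 81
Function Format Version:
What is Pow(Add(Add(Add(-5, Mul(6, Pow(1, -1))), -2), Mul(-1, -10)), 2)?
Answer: 81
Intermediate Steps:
Pow(Add(Add(Add(-5, Mul(6, Pow(1, -1))), -2), Mul(-1, -10)), 2) = Pow(Add(Add(Add(-5, Mul(6, 1)), -2), 10), 2) = Pow(Add(Add(Add(-5, 6), -2), 10), 2) = Pow(Add(Add(1, -2), 10), 2) = Pow(Add(-1, 10), 2) = Pow(9, 2) = 81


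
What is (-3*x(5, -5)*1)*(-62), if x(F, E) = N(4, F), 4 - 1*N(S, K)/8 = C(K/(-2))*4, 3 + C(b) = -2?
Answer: 35712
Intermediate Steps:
C(b) = -5 (C(b) = -3 - 2 = -5)
N(S, K) = 192 (N(S, K) = 32 - (-40)*4 = 32 - 8*(-20) = 32 + 160 = 192)
x(F, E) = 192
(-3*x(5, -5)*1)*(-62) = (-3*192*1)*(-62) = -576*1*(-62) = -576*(-62) = 35712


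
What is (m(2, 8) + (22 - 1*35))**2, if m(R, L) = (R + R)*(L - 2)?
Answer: 121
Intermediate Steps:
m(R, L) = 2*R*(-2 + L) (m(R, L) = (2*R)*(-2 + L) = 2*R*(-2 + L))
(m(2, 8) + (22 - 1*35))**2 = (2*2*(-2 + 8) + (22 - 1*35))**2 = (2*2*6 + (22 - 35))**2 = (24 - 13)**2 = 11**2 = 121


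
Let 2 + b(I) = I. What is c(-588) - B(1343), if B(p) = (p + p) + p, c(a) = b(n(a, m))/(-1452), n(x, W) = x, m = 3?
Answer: -2924759/726 ≈ -4028.6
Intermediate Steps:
b(I) = -2 + I
c(a) = 1/726 - a/1452 (c(a) = (-2 + a)/(-1452) = (-2 + a)*(-1/1452) = 1/726 - a/1452)
B(p) = 3*p (B(p) = 2*p + p = 3*p)
c(-588) - B(1343) = (1/726 - 1/1452*(-588)) - 3*1343 = (1/726 + 49/121) - 1*4029 = 295/726 - 4029 = -2924759/726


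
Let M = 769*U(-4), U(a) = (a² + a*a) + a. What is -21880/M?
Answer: -5470/5383 ≈ -1.0162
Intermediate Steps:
U(a) = a + 2*a² (U(a) = (a² + a²) + a = 2*a² + a = a + 2*a²)
M = 21532 (M = 769*(-4*(1 + 2*(-4))) = 769*(-4*(1 - 8)) = 769*(-4*(-7)) = 769*28 = 21532)
-21880/M = -21880/21532 = -21880*1/21532 = -5470/5383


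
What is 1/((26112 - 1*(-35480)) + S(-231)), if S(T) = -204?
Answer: 1/61388 ≈ 1.6290e-5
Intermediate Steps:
1/((26112 - 1*(-35480)) + S(-231)) = 1/((26112 - 1*(-35480)) - 204) = 1/((26112 + 35480) - 204) = 1/(61592 - 204) = 1/61388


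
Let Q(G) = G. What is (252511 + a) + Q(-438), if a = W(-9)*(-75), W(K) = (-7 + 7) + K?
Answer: 252748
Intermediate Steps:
W(K) = K (W(K) = 0 + K = K)
a = 675 (a = -9*(-75) = 675)
(252511 + a) + Q(-438) = (252511 + 675) - 438 = 253186 - 438 = 252748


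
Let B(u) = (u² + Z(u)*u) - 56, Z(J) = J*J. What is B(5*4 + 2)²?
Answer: 122677776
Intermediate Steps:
Z(J) = J²
B(u) = -56 + u² + u³ (B(u) = (u² + u²*u) - 56 = (u² + u³) - 56 = -56 + u² + u³)
B(5*4 + 2)² = (-56 + (5*4 + 2)² + (5*4 + 2)³)² = (-56 + (20 + 2)² + (20 + 2)³)² = (-56 + 22² + 22³)² = (-56 + 484 + 10648)² = 11076² = 122677776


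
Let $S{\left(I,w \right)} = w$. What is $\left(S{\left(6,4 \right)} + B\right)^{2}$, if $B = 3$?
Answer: $49$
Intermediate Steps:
$\left(S{\left(6,4 \right)} + B\right)^{2} = \left(4 + 3\right)^{2} = 7^{2} = 49$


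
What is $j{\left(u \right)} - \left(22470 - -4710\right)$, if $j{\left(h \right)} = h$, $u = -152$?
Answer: $-27332$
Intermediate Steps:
$j{\left(u \right)} - \left(22470 - -4710\right) = -152 - \left(22470 - -4710\right) = -152 - \left(22470 + 4710\right) = -152 - 27180 = -27332$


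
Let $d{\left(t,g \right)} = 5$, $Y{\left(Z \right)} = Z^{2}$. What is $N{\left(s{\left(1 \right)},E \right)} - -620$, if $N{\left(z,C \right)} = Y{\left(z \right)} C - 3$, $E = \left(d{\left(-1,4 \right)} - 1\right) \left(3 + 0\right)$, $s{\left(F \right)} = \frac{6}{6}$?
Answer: $629$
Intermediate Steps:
$s{\left(F \right)} = 1$ ($s{\left(F \right)} = 6 \cdot \frac{1}{6} = 1$)
$E = 12$ ($E = \left(5 - 1\right) \left(3 + 0\right) = 4 \cdot 3 = 12$)
$N{\left(z,C \right)} = -3 + C z^{2}$ ($N{\left(z,C \right)} = z^{2} C - 3 = C z^{2} - 3 = -3 + C z^{2}$)
$N{\left(s{\left(1 \right)},E \right)} - -620 = \left(-3 + 12 \cdot 1^{2}\right) - -620 = \left(-3 + 12 \cdot 1\right) + 620 = \left(-3 + 12\right) + 620 = 9 + 620 = 629$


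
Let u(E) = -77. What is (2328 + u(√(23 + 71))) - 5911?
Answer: -3660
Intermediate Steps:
(2328 + u(√(23 + 71))) - 5911 = (2328 - 77) - 5911 = 2251 - 5911 = -3660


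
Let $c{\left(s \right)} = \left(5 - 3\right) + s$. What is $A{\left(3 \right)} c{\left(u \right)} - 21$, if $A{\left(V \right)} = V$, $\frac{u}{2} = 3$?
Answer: $3$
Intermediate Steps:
$u = 6$ ($u = 2 \cdot 3 = 6$)
$c{\left(s \right)} = 2 + s$
$A{\left(3 \right)} c{\left(u \right)} - 21 = 3 \left(2 + 6\right) - 21 = 3 \cdot 8 - 21 = 24 - 21 = 3$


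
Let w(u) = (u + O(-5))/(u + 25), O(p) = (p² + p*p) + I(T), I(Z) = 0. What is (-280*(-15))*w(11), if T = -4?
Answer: 21350/3 ≈ 7116.7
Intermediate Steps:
O(p) = 2*p² (O(p) = (p² + p*p) + 0 = (p² + p²) + 0 = 2*p² + 0 = 2*p²)
w(u) = (50 + u)/(25 + u) (w(u) = (u + 2*(-5)²)/(u + 25) = (u + 2*25)/(25 + u) = (u + 50)/(25 + u) = (50 + u)/(25 + u))
(-280*(-15))*w(11) = (-280*(-15))*((50 + 11)/(25 + 11)) = 4200*(61/36) = 21350/3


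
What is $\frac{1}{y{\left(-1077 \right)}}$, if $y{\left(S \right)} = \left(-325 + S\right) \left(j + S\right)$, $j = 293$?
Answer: $\frac{1}{1099168} \approx 9.0978 \cdot 10^{-7}$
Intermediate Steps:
$y{\left(S \right)} = \left(-325 + S\right) \left(293 + S\right)$
$\frac{1}{y{\left(-1077 \right)}} = \frac{1}{-95225 + \left(-1077\right)^{2} - -34464} = \frac{1}{-95225 + 1159929 + 34464} = \frac{1}{1099168}$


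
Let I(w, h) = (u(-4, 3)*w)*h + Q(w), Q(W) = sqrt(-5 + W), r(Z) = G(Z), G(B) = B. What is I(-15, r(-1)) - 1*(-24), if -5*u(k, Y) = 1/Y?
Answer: 23 + 2*I*sqrt(5) ≈ 23.0 + 4.4721*I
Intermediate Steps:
r(Z) = Z
u(k, Y) = -1/(5*Y)
I(w, h) = sqrt(-5 + w) - h*w/15 (I(w, h) = ((-1/5/3)*w)*h + sqrt(-5 + w) = ((-1/5*1/3)*w)*h + sqrt(-5 + w) = (-w/15)*h + sqrt(-5 + w) = -h*w/15 + sqrt(-5 + w) = sqrt(-5 + w) - h*w/15)
I(-15, r(-1)) - 1*(-24) = (sqrt(-5 - 15) - 1/15*(-1)*(-15)) - 1*(-24) = (sqrt(-20) - 1) + 24 = (2*I*sqrt(5) - 1) + 24 = (-1 + 2*I*sqrt(5)) + 24 = 23 + 2*I*sqrt(5)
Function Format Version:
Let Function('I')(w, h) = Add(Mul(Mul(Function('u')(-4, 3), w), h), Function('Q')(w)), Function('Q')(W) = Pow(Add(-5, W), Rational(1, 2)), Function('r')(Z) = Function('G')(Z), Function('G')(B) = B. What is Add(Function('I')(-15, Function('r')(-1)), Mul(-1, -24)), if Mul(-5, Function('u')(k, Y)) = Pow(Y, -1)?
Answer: Add(23, Mul(2, I, Pow(5, Rational(1, 2)))) ≈ Add(23.000, Mul(4.4721, I))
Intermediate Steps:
Function('r')(Z) = Z
Function('u')(k, Y) = Mul(Rational(-1, 5), Pow(Y, -1))
Function('I')(w, h) = Add(Pow(Add(-5, w), Rational(1, 2)), Mul(Rational(-1, 15), h, w)) (Function('I')(w, h) = Add(Mul(Mul(Mul(Rational(-1, 5), Pow(3, -1)), w), h), Pow(Add(-5, w), Rational(1, 2))) = Add(Mul(Mul(Mul(Rational(-1, 5), Rational(1, 3)), w), h), Pow(Add(-5, w), Rational(1, 2))) = Add(Mul(Mul(Rational(-1, 15), w), h), Pow(Add(-5, w), Rational(1, 2))) = Add(Mul(Rational(-1, 15), h, w), Pow(Add(-5, w), Rational(1, 2))) = Add(Pow(Add(-5, w), Rational(1, 2)), Mul(Rational(-1, 15), h, w)))
Add(Function('I')(-15, Function('r')(-1)), Mul(-1, -24)) = Add(Add(Pow(Add(-5, -15), Rational(1, 2)), Mul(Rational(-1, 15), -1, -15)), Mul(-1, -24)) = Add(Add(Pow(-20, Rational(1, 2)), -1), 24) = Add(Add(Mul(2, I, Pow(5, Rational(1, 2))), -1), 24) = Add(Add(-1, Mul(2, I, Pow(5, Rational(1, 2)))), 24) = Add(23, Mul(2, I, Pow(5, Rational(1, 2))))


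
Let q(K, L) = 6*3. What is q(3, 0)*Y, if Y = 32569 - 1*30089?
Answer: 44640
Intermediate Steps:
q(K, L) = 18
Y = 2480 (Y = 32569 - 30089 = 2480)
q(3, 0)*Y = 18*2480 = 44640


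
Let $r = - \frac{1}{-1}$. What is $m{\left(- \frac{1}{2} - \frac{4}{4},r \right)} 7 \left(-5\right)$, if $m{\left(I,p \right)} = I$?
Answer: $\frac{105}{2} \approx 52.5$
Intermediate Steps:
$r = 1$ ($r = \left(-1\right) \left(-1\right) = 1$)
$m{\left(- \frac{1}{2} - \frac{4}{4},r \right)} 7 \left(-5\right) = \left(- \frac{1}{2} - \frac{4}{4}\right) 7 \left(-5\right) = \left(\left(-1\right) \frac{1}{2} - 1\right) 7 \left(-5\right) = \left(- \frac{1}{2} - 1\right) 7 \left(-5\right) = \left(- \frac{3}{2}\right) 7 \left(-5\right) = \left(- \frac{21}{2}\right) \left(-5\right) = \frac{105}{2}$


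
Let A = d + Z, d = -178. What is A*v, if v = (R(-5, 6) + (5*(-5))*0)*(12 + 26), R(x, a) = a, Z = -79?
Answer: -58596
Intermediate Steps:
v = 228 (v = (6 + (5*(-5))*0)*(12 + 26) = (6 - 25*0)*38 = (6 + 0)*38 = 6*38 = 228)
A = -257 (A = -178 - 79 = -257)
A*v = -257*228 = -58596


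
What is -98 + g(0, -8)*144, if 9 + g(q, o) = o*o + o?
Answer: 6670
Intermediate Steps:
g(q, o) = -9 + o + o² (g(q, o) = -9 + (o*o + o) = -9 + (o² + o) = -9 + (o + o²) = -9 + o + o²)
-98 + g(0, -8)*144 = -98 + (-9 - 8 + (-8)²)*144 = -98 + (-9 - 8 + 64)*144 = -98 + 47*144 = -98 + 6768 = 6670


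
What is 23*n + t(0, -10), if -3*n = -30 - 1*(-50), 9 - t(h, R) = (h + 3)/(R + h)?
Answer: -4321/30 ≈ -144.03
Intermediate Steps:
t(h, R) = 9 - (3 + h)/(R + h) (t(h, R) = 9 - (h + 3)/(R + h) = 9 - (3 + h)/(R + h))
n = -20/3 (n = -(-30 - 1*(-50))/3 = -(-30 + 50)/3 = -1/3*20 = -20/3 ≈ -6.6667)
23*n + t(0, -10) = 23*(-20/3) + (-3 + 8*0 + 9*(-10))/(-10 + 0) = -460/3 + (-3 + 0 - 90)/(-10) = -460/3 - 1/10*(-93) = -460/3 + 93/10 = -4321/30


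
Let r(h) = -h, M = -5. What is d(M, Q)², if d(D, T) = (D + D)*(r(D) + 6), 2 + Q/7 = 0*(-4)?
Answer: 12100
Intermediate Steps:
Q = -14 (Q = -14 + 7*(0*(-4)) = -14 + 7*0 = -14 + 0 = -14)
d(D, T) = 2*D*(6 - D) (d(D, T) = (D + D)*(-D + 6) = (2*D)*(6 - D) = 2*D*(6 - D))
d(M, Q)² = (2*(-5)*(6 - 1*(-5)))² = (2*(-5)*(6 + 5))² = (2*(-5)*11)² = (-110)² = 12100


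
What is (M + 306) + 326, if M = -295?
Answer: 337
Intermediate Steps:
(M + 306) + 326 = (-295 + 306) + 326 = 11 + 326 = 337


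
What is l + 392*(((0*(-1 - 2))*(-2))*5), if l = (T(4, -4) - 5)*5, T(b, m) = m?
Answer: -45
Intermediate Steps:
l = -45 (l = (-4 - 5)*5 = -9*5 = -45)
l + 392*(((0*(-1 - 2))*(-2))*5) = -45 + 392*(((0*(-1 - 2))*(-2))*5) = -45 + 392*(((0*(-3))*(-2))*5) = -45 + 392*((0*(-2))*5) = -45 + 392*(0*5) = -45 + 392*0 = -45 + 0 = -45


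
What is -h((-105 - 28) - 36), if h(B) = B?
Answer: 169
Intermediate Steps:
-h((-105 - 28) - 36) = -((-105 - 28) - 36) = -(-133 - 36) = -1*(-169) = 169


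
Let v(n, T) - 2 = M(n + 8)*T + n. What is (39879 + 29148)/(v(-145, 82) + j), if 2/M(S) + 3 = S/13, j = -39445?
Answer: -433884/248915 ≈ -1.7431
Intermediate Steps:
M(S) = 2/(-3 + S/13)
v(n, T) = 2 + n + 26*T/(-31 + n) (v(n, T) = 2 + ((26/(-39 + (n + 8)))*T + n) = 2 + ((26/(-39 + (8 + n)))*T + n) = 2 + ((26/(-31 + n))*T + n) = 2 + (26*T/(-31 + n) + n) = 2 + (n + 26*T/(-31 + n)) = 2 + n + 26*T/(-31 + n))
(39879 + 29148)/(v(-145, 82) + j) = (39879 + 29148)/((26*82 + (-31 - 145)*(2 - 145))/(-31 - 145) - 39445) = 69027/((2132 - 176*(-143))/(-176) - 39445) = 69027/(-(2132 + 25168)/176 - 39445) = 69027/(-1/176*27300 - 39445) = 69027/(-6825/44 - 39445) = 69027/(-1742405/44) = 69027*(-44/1742405) = -433884/248915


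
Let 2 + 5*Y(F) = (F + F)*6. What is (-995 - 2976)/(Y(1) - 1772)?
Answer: 3971/1770 ≈ 2.2435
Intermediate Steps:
Y(F) = -⅖ + 12*F/5 (Y(F) = -⅖ + ((F + F)*6)/5 = -⅖ + ((2*F)*6)/5 = -⅖ + (12*F)/5 = -⅖ + 12*F/5)
(-995 - 2976)/(Y(1) - 1772) = (-995 - 2976)/((-⅖ + (12/5)*1) - 1772) = -3971/((-⅖ + 12/5) - 1772) = -3971/(2 - 1772) = -3971/(-1770) = -3971*(-1/1770) = 3971/1770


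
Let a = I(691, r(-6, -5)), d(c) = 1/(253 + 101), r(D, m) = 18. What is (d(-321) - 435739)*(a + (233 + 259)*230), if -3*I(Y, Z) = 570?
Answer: -8712901908425/177 ≈ -4.9225e+10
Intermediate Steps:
I(Y, Z) = -190 (I(Y, Z) = -⅓*570 = -190)
d(c) = 1/354
a = -190
(d(-321) - 435739)*(a + (233 + 259)*230) = (1/354 - 435739)*(-190 + (233 + 259)*230) = -154251605*(-190 + 492*230)/354 = -154251605*(-190 + 113160)/354 = -154251605/354*112970 = -8712901908425/177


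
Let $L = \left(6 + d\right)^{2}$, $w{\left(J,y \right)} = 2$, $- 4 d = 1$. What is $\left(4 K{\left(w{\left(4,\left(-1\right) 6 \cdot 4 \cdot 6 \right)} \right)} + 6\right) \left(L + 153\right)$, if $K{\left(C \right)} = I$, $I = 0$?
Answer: $\frac{8931}{8} \approx 1116.4$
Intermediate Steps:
$d = - \frac{1}{4}$ ($d = \left(- \frac{1}{4}\right) 1 = - \frac{1}{4} \approx -0.25$)
$K{\left(C \right)} = 0$
$L = \frac{529}{16}$ ($L = \left(6 - \frac{1}{4}\right)^{2} = \left(\frac{23}{4}\right)^{2} = \frac{529}{16} \approx 33.063$)
$\left(4 K{\left(w{\left(4,\left(-1\right) 6 \cdot 4 \cdot 6 \right)} \right)} + 6\right) \left(L + 153\right) = \left(4 \cdot 0 + 6\right) \left(\frac{529}{16} + 153\right) = \left(0 + 6\right) \frac{2977}{16} = 6 \cdot \frac{2977}{16} = \frac{8931}{8}$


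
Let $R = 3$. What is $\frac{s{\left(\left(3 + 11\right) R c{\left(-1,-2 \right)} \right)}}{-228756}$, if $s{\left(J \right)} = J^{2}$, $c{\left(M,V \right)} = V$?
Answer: $- \frac{588}{19063} \approx -0.030845$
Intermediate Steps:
$\frac{s{\left(\left(3 + 11\right) R c{\left(-1,-2 \right)} \right)}}{-228756} = \frac{\left(\left(3 + 11\right) 3 \left(-2\right)\right)^{2}}{-228756} = \left(14 \left(-6\right)\right)^{2} \left(- \frac{1}{228756}\right) = \left(-84\right)^{2} \left(- \frac{1}{228756}\right) = 7056 \left(- \frac{1}{228756}\right) = - \frac{588}{19063}$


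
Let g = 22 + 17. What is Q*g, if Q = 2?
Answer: 78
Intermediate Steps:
g = 39
Q*g = 2*39 = 78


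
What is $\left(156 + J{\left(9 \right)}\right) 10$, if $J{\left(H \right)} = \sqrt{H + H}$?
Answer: $1560 + 30 \sqrt{2} \approx 1602.4$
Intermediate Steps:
$J{\left(H \right)} = \sqrt{2} \sqrt{H}$ ($J{\left(H \right)} = \sqrt{2 H} = \sqrt{2} \sqrt{H}$)
$\left(156 + J{\left(9 \right)}\right) 10 = \left(156 + \sqrt{2} \sqrt{9}\right) 10 = \left(156 + \sqrt{2} \cdot 3\right) 10 = \left(156 + 3 \sqrt{2}\right) 10 = 1560 + 30 \sqrt{2}$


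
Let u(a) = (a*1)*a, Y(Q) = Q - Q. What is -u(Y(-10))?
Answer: 0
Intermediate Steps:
Y(Q) = 0
u(a) = a² (u(a) = a*a = a²)
-u(Y(-10)) = -1*0² = -1*0 = 0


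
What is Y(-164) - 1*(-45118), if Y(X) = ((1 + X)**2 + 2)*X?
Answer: -4312526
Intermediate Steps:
Y(X) = X*(2 + (1 + X)**2) (Y(X) = (2 + (1 + X)**2)*X = X*(2 + (1 + X)**2))
Y(-164) - 1*(-45118) = -164*(2 + (1 - 164)**2) - 1*(-45118) = -164*(2 + (-163)**2) + 45118 = -164*(2 + 26569) + 45118 = -164*26571 + 45118 = -4357644 + 45118 = -4312526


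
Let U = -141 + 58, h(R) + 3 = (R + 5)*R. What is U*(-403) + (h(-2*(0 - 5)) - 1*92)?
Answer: 33504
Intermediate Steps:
h(R) = -3 + R*(5 + R) (h(R) = -3 + (R + 5)*R = -3 + (5 + R)*R = -3 + R*(5 + R))
U = -83
U*(-403) + (h(-2*(0 - 5)) - 1*92) = -83*(-403) + ((-3 + (-2*(0 - 5))² + 5*(-2*(0 - 5))) - 1*92) = 33449 + ((-3 + (-2*(-5))² + 5*(-2*(-5))) - 92) = 33449 + ((-3 + 10² + 5*10) - 92) = 33449 + ((-3 + 100 + 50) - 92) = 33449 + (147 - 92) = 33449 + 55 = 33504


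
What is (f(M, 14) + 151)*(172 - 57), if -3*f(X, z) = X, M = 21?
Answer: 16560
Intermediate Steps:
f(X, z) = -X/3
(f(M, 14) + 151)*(172 - 57) = (-1/3*21 + 151)*(172 - 57) = (-7 + 151)*115 = 144*115 = 16560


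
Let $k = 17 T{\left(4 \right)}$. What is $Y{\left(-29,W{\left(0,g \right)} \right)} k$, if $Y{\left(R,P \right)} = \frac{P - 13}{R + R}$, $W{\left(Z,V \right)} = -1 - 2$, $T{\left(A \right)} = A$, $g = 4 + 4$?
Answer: $\frac{544}{29} \approx 18.759$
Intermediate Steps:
$g = 8$
$W{\left(Z,V \right)} = -3$
$Y{\left(R,P \right)} = \frac{-13 + P}{2 R}$
$k = 68$ ($k = 17 \cdot 4 = 68$)
$Y{\left(-29,W{\left(0,g \right)} \right)} k = \frac{-13 - 3}{2 \left(-29\right)} 68 = \frac{1}{2} \left(- \frac{1}{29}\right) \left(-16\right) 68 = \frac{8}{29} \cdot 68 = \frac{544}{29}$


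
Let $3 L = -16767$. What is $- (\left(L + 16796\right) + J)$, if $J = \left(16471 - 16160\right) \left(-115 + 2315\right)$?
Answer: $-695407$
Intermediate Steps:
$L = -5589$ ($L = \frac{1}{3} \left(-16767\right) = -5589$)
$J = 684200$ ($J = 311 \cdot 2200 = 684200$)
$- (\left(L + 16796\right) + J) = - (\left(-5589 + 16796\right) + 684200) = - (11207 + 684200) = \left(-1\right) 695407 = -695407$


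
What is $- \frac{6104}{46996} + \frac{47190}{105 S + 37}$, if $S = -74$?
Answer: $- \frac{51475988}{8259547} \approx -6.2323$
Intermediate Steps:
$- \frac{6104}{46996} + \frac{47190}{105 S + 37} = - \frac{6104}{46996} + \frac{47190}{105 \left(-74\right) + 37} = \left(-6104\right) \frac{1}{46996} + \frac{47190}{-7770 + 37} = - \frac{1526}{11749} + \frac{47190}{-7733} = - \frac{1526}{11749} + 47190 \left(- \frac{1}{7733}\right) = - \frac{1526}{11749} - \frac{4290}{703} = - \frac{51475988}{8259547}$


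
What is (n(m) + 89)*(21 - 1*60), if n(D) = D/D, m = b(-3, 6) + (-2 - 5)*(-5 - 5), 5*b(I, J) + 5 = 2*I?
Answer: -3510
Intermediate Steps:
b(I, J) = -1 + 2*I/5 (b(I, J) = -1 + (2*I)/5 = -1 + 2*I/5)
m = 339/5 (m = (-1 + (⅖)*(-3)) + (-2 - 5)*(-5 - 5) = (-1 - 6/5) - 7*(-10) = -11/5 + 70 = 339/5 ≈ 67.800)
n(D) = 1
(n(m) + 89)*(21 - 1*60) = (1 + 89)*(21 - 1*60) = 90*(21 - 60) = 90*(-39) = -3510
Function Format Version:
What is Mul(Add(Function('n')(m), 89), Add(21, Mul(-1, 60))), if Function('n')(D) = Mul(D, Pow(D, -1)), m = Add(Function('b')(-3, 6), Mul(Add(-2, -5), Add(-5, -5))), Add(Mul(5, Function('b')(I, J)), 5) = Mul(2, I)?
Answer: -3510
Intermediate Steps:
Function('b')(I, J) = Add(-1, Mul(Rational(2, 5), I)) (Function('b')(I, J) = Add(-1, Mul(Rational(1, 5), Mul(2, I))) = Add(-1, Mul(Rational(2, 5), I)))
m = Rational(339, 5) (m = Add(Add(-1, Mul(Rational(2, 5), -3)), Mul(Add(-2, -5), Add(-5, -5))) = Add(Add(-1, Rational(-6, 5)), Mul(-7, -10)) = Add(Rational(-11, 5), 70) = Rational(339, 5) ≈ 67.800)
Function('n')(D) = 1
Mul(Add(Function('n')(m), 89), Add(21, Mul(-1, 60))) = Mul(Add(1, 89), Add(21, Mul(-1, 60))) = Mul(90, Add(21, -60)) = Mul(90, -39) = -3510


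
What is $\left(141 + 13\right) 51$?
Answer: $7854$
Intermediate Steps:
$\left(141 + 13\right) 51 = 154 \cdot 51 = 7854$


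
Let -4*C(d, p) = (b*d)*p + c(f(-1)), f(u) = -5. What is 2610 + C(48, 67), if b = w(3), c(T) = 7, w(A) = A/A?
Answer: 7217/4 ≈ 1804.3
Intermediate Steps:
w(A) = 1
b = 1
C(d, p) = -7/4 - d*p/4 (C(d, p) = -((1*d)*p + 7)/4 = -(d*p + 7)/4 = -(7 + d*p)/4 = -7/4 - d*p/4)
2610 + C(48, 67) = 2610 + (-7/4 - ¼*48*67) = 2610 + (-7/4 - 804) = 2610 - 3223/4 = 7217/4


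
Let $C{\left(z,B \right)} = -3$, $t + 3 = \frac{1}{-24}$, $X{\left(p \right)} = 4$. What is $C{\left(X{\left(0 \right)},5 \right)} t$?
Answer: $\frac{73}{8} \approx 9.125$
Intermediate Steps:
$t = - \frac{73}{24}$ ($t = -3 + \frac{1}{-24} = -3 - \frac{1}{24} = - \frac{73}{24} \approx -3.0417$)
$C{\left(X{\left(0 \right)},5 \right)} t = \left(-3\right) \left(- \frac{73}{24}\right) = \frac{73}{8}$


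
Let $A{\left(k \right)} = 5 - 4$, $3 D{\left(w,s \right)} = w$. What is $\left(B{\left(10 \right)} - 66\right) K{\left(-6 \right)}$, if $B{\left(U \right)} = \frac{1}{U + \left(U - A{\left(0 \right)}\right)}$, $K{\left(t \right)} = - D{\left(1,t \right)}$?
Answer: $\frac{1253}{57} \approx 21.982$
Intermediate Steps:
$D{\left(w,s \right)} = \frac{w}{3}$
$A{\left(k \right)} = 1$ ($A{\left(k \right)} = 5 - 4 = 1$)
$K{\left(t \right)} = - \frac{1}{3}$
$B{\left(U \right)} = \frac{1}{-1 + 2 U}$ ($B{\left(U \right)} = \frac{1}{U + \left(U - 1\right)} = \frac{1}{U + \left(-1 + U\right)} = \frac{1}{-1 + 2 U}$)
$\left(B{\left(10 \right)} - 66\right) K{\left(-6 \right)} = \left(\frac{1}{-1 + 2 \cdot 10} - 66\right) \left(- \frac{1}{3}\right) = \left(\frac{1}{-1 + 20} - 66\right) \left(- \frac{1}{3}\right) = \left(\frac{1}{19} - 66\right) \left(- \frac{1}{3}\right) = \left(- \frac{1253}{19}\right) \left(- \frac{1}{3}\right) = \frac{1253}{57}$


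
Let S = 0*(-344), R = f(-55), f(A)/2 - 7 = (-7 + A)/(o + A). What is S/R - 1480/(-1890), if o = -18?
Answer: 148/189 ≈ 0.78307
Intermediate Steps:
f(A) = 14 + 2*(-7 + A)/(-18 + A) (f(A) = 14 + 2*((-7 + A)/(-18 + A)) = 14 + 2*(-7 + A)/(-18 + A))
R = 1146/73 (R = 2*(-133 + 8*(-55))/(-18 - 55) = 2*(-133 - 440)/(-73) = 2*(-1/73)*(-573) = 1146/73 ≈ 15.699)
S = 0
S/R - 1480/(-1890) = 0/(1146/73) - 1480/(-1890) = 0*(73/1146) - 1480*(-1/1890) = 0 + 148/189 = 148/189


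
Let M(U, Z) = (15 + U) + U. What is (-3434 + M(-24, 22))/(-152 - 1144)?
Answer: 3467/1296 ≈ 2.6752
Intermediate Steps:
M(U, Z) = 15 + 2*U
(-3434 + M(-24, 22))/(-152 - 1144) = (-3434 + (15 + 2*(-24)))/(-152 - 1144) = (-3434 + (15 - 48))/(-1296) = (-3434 - 33)*(-1/1296) = -3467*(-1/1296) = 3467/1296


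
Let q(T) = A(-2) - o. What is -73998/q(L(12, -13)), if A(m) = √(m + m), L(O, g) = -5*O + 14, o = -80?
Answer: -1479960/1601 + 36999*I/1601 ≈ -924.4 + 23.11*I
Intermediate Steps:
L(O, g) = 14 - 5*O
A(m) = √2*√m (A(m) = √(2*m) = √2*√m)
q(T) = 80 + 2*I (q(T) = √2*√(-2) - 1*(-80) = √2*(I*√2) + 80 = 2*I + 80 = 80 + 2*I)
-73998/q(L(12, -13)) = -73998*(80 - 2*I)/6404 = -36999*(80 - 2*I)/3202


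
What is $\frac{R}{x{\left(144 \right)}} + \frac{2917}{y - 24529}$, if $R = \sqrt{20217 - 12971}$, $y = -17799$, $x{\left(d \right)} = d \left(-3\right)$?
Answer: $- \frac{2917}{42328} - \frac{\sqrt{7246}}{432} \approx -0.26596$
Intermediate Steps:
$x{\left(d \right)} = - 3 d$
$R = \sqrt{7246} \approx 85.123$
$\frac{R}{x{\left(144 \right)}} + \frac{2917}{y - 24529} = \frac{\sqrt{7246}}{\left(-3\right) 144} + \frac{2917}{-17799 - 24529} = \frac{\sqrt{7246}}{-432} + \frac{2917}{-42328} = \sqrt{7246} \left(- \frac{1}{432}\right) + 2917 \left(- \frac{1}{42328}\right) = - \frac{\sqrt{7246}}{432} - \frac{2917}{42328} = - \frac{2917}{42328} - \frac{\sqrt{7246}}{432}$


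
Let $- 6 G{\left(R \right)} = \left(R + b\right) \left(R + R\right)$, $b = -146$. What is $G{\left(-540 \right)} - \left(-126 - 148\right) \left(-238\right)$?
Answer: $-188692$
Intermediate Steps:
$G{\left(R \right)} = - \frac{R \left(-146 + R\right)}{3}$ ($G{\left(R \right)} = - \frac{\left(R - 146\right) \left(R + R\right)}{6} = - \frac{\left(-146 + R\right) 2 R}{6} = - \frac{2 R \left(-146 + R\right)}{6} = - \frac{R \left(-146 + R\right)}{3}$)
$G{\left(-540 \right)} - \left(-126 - 148\right) \left(-238\right) = \frac{1}{3} \left(-540\right) \left(146 - -540\right) - \left(-126 - 148\right) \left(-238\right) = \frac{1}{3} \left(-540\right) \left(146 + 540\right) - \left(-274\right) \left(-238\right) = \frac{1}{3} \left(-540\right) 686 - 65212 = -123480 - 65212 = -188692$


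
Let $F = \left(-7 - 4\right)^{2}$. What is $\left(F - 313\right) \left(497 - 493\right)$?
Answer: $-768$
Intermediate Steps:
$F = 121$ ($F = \left(-7 - 4\right)^{2} = \left(-11\right)^{2} = 121$)
$\left(F - 313\right) \left(497 - 493\right) = \left(121 - 313\right) \left(497 - 493\right) = \left(-192\right) 4 = -768$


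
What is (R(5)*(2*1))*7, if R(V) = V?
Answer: 70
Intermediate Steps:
(R(5)*(2*1))*7 = (5*(2*1))*7 = (5*2)*7 = 10*7 = 70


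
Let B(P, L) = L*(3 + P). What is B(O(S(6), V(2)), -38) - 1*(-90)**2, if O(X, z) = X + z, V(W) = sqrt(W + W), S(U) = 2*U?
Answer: -8746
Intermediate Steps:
V(W) = sqrt(2)*sqrt(W) (V(W) = sqrt(2*W) = sqrt(2)*sqrt(W))
B(O(S(6), V(2)), -38) - 1*(-90)**2 = -38*(3 + (2*6 + sqrt(2)*sqrt(2))) - 1*(-90)**2 = -38*(3 + (12 + 2)) - 1*8100 = -38*(3 + 14) - 8100 = -38*17 - 8100 = -646 - 8100 = -8746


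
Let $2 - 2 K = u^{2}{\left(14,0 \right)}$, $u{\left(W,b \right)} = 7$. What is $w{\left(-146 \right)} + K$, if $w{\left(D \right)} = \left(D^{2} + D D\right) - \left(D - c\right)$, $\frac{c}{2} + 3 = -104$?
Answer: $\frac{85081}{2} \approx 42541.0$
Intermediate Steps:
$c = -214$ ($c = -6 + 2 \left(-104\right) = -6 - 208 = -214$)
$K = - \frac{47}{2}$ ($K = 1 - \frac{7^{2}}{2} = 1 - \frac{49}{2} = - \frac{47}{2} \approx -23.5$)
$w{\left(D \right)} = -214 - D + 2 D^{2}$ ($w{\left(D \right)} = \left(D^{2} + D D\right) - \left(214 + D\right) = \left(D^{2} + D^{2}\right) - \left(214 + D\right) = 2 D^{2} - \left(214 + D\right) = -214 - D + 2 D^{2}$)
$w{\left(-146 \right)} + K = \left(-214 - -146 + 2 \left(-146\right)^{2}\right) - \frac{47}{2} = \left(-214 + 146 + 2 \cdot 21316\right) - \frac{47}{2} = \left(-214 + 146 + 42632\right) - \frac{47}{2} = 42564 - \frac{47}{2} = \frac{85081}{2}$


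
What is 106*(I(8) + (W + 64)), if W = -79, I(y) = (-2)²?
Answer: -1166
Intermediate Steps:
I(y) = 4
106*(I(8) + (W + 64)) = 106*(4 + (-79 + 64)) = 106*(4 - 15) = 106*(-11) = -1166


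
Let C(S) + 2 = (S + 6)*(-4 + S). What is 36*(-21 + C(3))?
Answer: -1152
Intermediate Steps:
C(S) = -2 + (-4 + S)*(6 + S) (C(S) = -2 + (S + 6)*(-4 + S) = -2 + (6 + S)*(-4 + S) = -2 + (-4 + S)*(6 + S))
36*(-21 + C(3)) = 36*(-21 + (-26 + 3**2 + 2*3)) = 36*(-21 + (-26 + 9 + 6)) = 36*(-21 - 11) = 36*(-32) = -1152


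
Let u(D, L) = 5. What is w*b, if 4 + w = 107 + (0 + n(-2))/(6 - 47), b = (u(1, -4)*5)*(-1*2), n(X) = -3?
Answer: -211300/41 ≈ -5153.7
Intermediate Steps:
b = -50 (b = (5*5)*(-1*2) = 25*(-2) = -50)
w = 4226/41 (w = -4 + (107 + (0 - 3)/(6 - 47)) = -4 + (107 - 3/(-41)) = -4 + (107 - 3*(-1/41)) = -4 + (107 + 3/41) = -4 + 4390/41 = 4226/41 ≈ 103.07)
w*b = (4226/41)*(-50) = -211300/41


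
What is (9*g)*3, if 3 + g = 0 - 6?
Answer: -243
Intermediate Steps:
g = -9 (g = -3 + (0 - 6) = -3 - 6 = -9)
(9*g)*3 = (9*(-9))*3 = -81*3 = -243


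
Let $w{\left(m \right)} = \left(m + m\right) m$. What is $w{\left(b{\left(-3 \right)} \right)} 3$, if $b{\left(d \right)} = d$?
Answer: $54$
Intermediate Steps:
$w{\left(m \right)} = 2 m^{2}$ ($w{\left(m \right)} = 2 m m = 2 m^{2}$)
$w{\left(b{\left(-3 \right)} \right)} 3 = 2 \left(-3\right)^{2} \cdot 3 = 2 \cdot 9 \cdot 3 = 18 \cdot 3 = 54$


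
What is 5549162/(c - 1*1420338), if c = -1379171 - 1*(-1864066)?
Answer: -5549162/935443 ≈ -5.9321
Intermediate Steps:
c = 484895 (c = -1379171 + 1864066 = 484895)
5549162/(c - 1*1420338) = 5549162/(484895 - 1*1420338) = 5549162/(484895 - 1420338) = 5549162/(-935443) = 5549162*(-1/935443) = -5549162/935443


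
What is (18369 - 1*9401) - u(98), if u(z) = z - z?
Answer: 8968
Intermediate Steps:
u(z) = 0
(18369 - 1*9401) - u(98) = (18369 - 1*9401) - 1*0 = (18369 - 9401) + 0 = 8968 + 0 = 8968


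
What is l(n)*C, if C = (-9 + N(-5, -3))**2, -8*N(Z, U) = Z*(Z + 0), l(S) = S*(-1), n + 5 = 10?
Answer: -47045/64 ≈ -735.08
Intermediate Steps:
n = 5 (n = -5 + 10 = 5)
l(S) = -S
N(Z, U) = -Z**2/8 (N(Z, U) = -Z*(Z + 0)/8 = -Z*Z/8 = -Z**2/8)
C = 9409/64 (C = (-9 - 1/8*(-5)**2)**2 = (-9 - 1/8*25)**2 = (-9 - 25/8)**2 = (-97/8)**2 = 9409/64 ≈ 147.02)
l(n)*C = -1*5*(9409/64) = -5*9409/64 = -47045/64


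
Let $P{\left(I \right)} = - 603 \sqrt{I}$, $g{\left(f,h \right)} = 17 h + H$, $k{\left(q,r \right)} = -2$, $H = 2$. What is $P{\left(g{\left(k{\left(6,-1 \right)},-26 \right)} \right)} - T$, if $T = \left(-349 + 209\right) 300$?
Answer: $42000 - 1206 i \sqrt{110} \approx 42000.0 - 12649.0 i$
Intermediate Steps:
$T = -42000$ ($T = \left(-140\right) 300 = -42000$)
$g{\left(f,h \right)} = 2 + 17 h$ ($g{\left(f,h \right)} = 17 h + 2 = 2 + 17 h$)
$P{\left(g{\left(k{\left(6,-1 \right)},-26 \right)} \right)} - T = - 603 \sqrt{2 + 17 \left(-26\right)} - -42000 = - 603 \sqrt{2 - 442} + 42000 = - 603 \sqrt{-440} + 42000 = - 603 \cdot 2 i \sqrt{110} + 42000 = - 1206 i \sqrt{110} + 42000 = 42000 - 1206 i \sqrt{110}$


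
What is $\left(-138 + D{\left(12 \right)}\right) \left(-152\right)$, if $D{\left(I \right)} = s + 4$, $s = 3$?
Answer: $19912$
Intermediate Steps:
$D{\left(I \right)} = 7$ ($D{\left(I \right)} = 3 + 4 = 7$)
$\left(-138 + D{\left(12 \right)}\right) \left(-152\right) = \left(-138 + 7\right) \left(-152\right) = \left(-131\right) \left(-152\right) = 19912$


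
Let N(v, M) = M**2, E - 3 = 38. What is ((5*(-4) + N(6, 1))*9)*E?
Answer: -7011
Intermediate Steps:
E = 41 (E = 3 + 38 = 41)
((5*(-4) + N(6, 1))*9)*E = ((5*(-4) + 1**2)*9)*41 = ((-20 + 1)*9)*41 = -19*9*41 = -171*41 = -7011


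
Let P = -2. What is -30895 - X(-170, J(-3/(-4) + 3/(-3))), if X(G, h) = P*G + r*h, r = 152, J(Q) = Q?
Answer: -31197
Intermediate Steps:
X(G, h) = -2*G + 152*h
-30895 - X(-170, J(-3/(-4) + 3/(-3))) = -30895 - (-2*(-170) + 152*(-3/(-4) + 3/(-3))) = -30895 - (340 + 152*(-3*(-1/4) + 3*(-1/3))) = -30895 - (340 + 152*(3/4 - 1)) = -30895 - (340 + 152*(-1/4)) = -30895 - (340 - 38) = -30895 - 1*302 = -30895 - 302 = -31197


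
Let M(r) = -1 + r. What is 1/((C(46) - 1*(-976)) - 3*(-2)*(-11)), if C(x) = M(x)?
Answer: 1/955 ≈ 0.0010471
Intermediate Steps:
C(x) = -1 + x
1/((C(46) - 1*(-976)) - 3*(-2)*(-11)) = 1/(((-1 + 46) - 1*(-976)) - 3*(-2)*(-11)) = 1/((45 + 976) + 6*(-11)) = 1/(1021 - 66) = 1/955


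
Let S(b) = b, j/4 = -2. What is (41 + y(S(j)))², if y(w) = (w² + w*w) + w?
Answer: 25921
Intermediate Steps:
j = -8 (j = 4*(-2) = -8)
y(w) = w + 2*w² (y(w) = (w² + w²) + w = 2*w² + w = w + 2*w²)
(41 + y(S(j)))² = (41 - 8*(1 + 2*(-8)))² = (41 - 8*(1 - 16))² = (41 - 8*(-15))² = (41 + 120)² = 161² = 25921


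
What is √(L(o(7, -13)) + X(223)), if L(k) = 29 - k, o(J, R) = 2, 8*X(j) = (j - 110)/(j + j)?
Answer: √21508127/892 ≈ 5.1992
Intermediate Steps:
X(j) = (-110 + j)/(16*j) (X(j) = ((j - 110)/(j + j))/8 = ((-110 + j)/((2*j)))/8 = ((-110 + j)*(1/(2*j)))/8 = ((-110 + j)/(2*j))/8 = (-110 + j)/(16*j))
√(L(o(7, -13)) + X(223)) = √((29 - 1*2) + (1/16)*(-110 + 223)/223) = √((29 - 2) + (1/16)*(1/223)*113) = √(27 + 113/3568) = √(96449/3568) = √21508127/892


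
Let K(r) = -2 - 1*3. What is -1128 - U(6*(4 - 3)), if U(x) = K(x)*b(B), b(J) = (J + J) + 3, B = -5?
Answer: -1163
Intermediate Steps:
K(r) = -5 (K(r) = -2 - 3 = -5)
b(J) = 3 + 2*J (b(J) = 2*J + 3 = 3 + 2*J)
U(x) = 35 (U(x) = -5*(3 + 2*(-5)) = -5*(3 - 10) = -5*(-7) = 35)
-1128 - U(6*(4 - 3)) = -1128 - 1*35 = -1128 - 35 = -1163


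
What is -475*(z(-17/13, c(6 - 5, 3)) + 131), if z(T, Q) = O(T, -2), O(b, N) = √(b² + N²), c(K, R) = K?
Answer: -62225 - 475*√965/13 ≈ -63360.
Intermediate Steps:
O(b, N) = √(N² + b²)
z(T, Q) = √(4 + T²) (z(T, Q) = √((-2)² + T²) = √(4 + T²))
-475*(z(-17/13, c(6 - 5, 3)) + 131) = -475*(√(4 + (-17/13)²) + 131) = -475*(√(4 + 289/169) + 131) = -475*(√(965/169) + 131) = -475*(√965/13 + 131) = -475*(131 + √965/13) = -62225 - 475*√965/13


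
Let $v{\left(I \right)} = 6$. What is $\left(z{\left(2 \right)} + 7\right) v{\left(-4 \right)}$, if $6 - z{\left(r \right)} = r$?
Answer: $66$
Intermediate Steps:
$z{\left(r \right)} = 6 - r$
$\left(z{\left(2 \right)} + 7\right) v{\left(-4 \right)} = \left(\left(6 - 2\right) + 7\right) 6 = \left(4 + 7\right) 6 = 11 \cdot 6 = 66$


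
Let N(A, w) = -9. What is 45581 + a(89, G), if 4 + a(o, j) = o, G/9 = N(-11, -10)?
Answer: 45666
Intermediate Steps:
G = -81 (G = 9*(-9) = -81)
a(o, j) = -4 + o
45581 + a(89, G) = 45581 + (-4 + 89) = 45581 + 85 = 45666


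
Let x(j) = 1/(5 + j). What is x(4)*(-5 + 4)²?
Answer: ⅑ ≈ 0.11111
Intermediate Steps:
x(4)*(-5 + 4)² = (-5 + 4)²/(5 + 4) = (-1)²/9 = (⅑)*1 = ⅑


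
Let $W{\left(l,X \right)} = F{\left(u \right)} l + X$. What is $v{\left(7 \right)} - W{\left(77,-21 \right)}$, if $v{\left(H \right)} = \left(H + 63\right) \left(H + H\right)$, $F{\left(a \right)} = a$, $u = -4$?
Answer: $1309$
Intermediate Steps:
$W{\left(l,X \right)} = X - 4 l$ ($W{\left(l,X \right)} = - 4 l + X = X - 4 l$)
$v{\left(H \right)} = 2 H \left(63 + H\right)$ ($v{\left(H \right)} = \left(63 + H\right) 2 H = 2 H \left(63 + H\right)$)
$v{\left(7 \right)} - W{\left(77,-21 \right)} = 2 \cdot 7 \left(63 + 7\right) - \left(-21 - 308\right) = 2 \cdot 7 \cdot 70 - \left(-21 - 308\right) = 980 - -329 = 980 + 329 = 1309$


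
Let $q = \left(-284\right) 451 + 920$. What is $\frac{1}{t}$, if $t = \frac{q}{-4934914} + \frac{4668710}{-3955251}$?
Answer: $- \frac{9759411766707}{11268358401388} \approx -0.86609$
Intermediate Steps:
$q = -127164$ ($q = -128084 + 920 = -127164$)
$t = - \frac{11268358401388}{9759411766707}$ ($t = - \frac{127164}{-4934914} + \frac{4668710}{-3955251} = \left(-127164\right) \left(- \frac{1}{4934914}\right) + 4668710 \left(- \frac{1}{3955251}\right) = \frac{63582}{2467457} - \frac{4668710}{3955251} = - \frac{11268358401388}{9759411766707} \approx -1.1546$)
$\frac{1}{t} = \frac{1}{- \frac{11268358401388}{9759411766707}} = - \frac{9759411766707}{11268358401388}$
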